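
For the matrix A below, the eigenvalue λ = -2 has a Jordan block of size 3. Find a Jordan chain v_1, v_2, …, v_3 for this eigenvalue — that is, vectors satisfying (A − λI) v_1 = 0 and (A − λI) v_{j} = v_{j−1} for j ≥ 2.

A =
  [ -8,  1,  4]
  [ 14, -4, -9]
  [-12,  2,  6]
A Jordan chain for λ = -2 of length 3:
v_1 = (2, -4, 4)ᵀ
v_2 = (-6, 14, -12)ᵀ
v_3 = (1, 0, 0)ᵀ

Let N = A − (-2)·I. We want v_3 with N^3 v_3 = 0 but N^2 v_3 ≠ 0; then v_{j-1} := N · v_j for j = 3, …, 2.

Pick v_3 = (1, 0, 0)ᵀ.
Then v_2 = N · v_3 = (-6, 14, -12)ᵀ.
Then v_1 = N · v_2 = (2, -4, 4)ᵀ.

Sanity check: (A − (-2)·I) v_1 = (0, 0, 0)ᵀ = 0. ✓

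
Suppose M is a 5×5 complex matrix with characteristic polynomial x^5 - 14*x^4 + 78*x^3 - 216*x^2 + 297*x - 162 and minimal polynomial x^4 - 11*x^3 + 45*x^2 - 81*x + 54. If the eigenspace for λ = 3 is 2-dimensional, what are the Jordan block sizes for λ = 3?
Block sizes for λ = 3: [3, 1]

Step 1 — from the characteristic polynomial, algebraic multiplicity of λ = 3 is 4. From dim ker(M − (3)·I) = 2, there are exactly 2 Jordan blocks for λ = 3.
Step 2 — from the minimal polynomial, the factor (x − 3)^3 tells us the largest block for λ = 3 has size 3.
Step 3 — with total size 4, 2 blocks, and largest block 3, the block sizes (in nonincreasing order) are [3, 1].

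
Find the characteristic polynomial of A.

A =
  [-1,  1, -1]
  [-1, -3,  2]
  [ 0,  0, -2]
x^3 + 6*x^2 + 12*x + 8

Expanding det(x·I − A) (e.g. by cofactor expansion or by noting that A is similar to its Jordan form J, which has the same characteristic polynomial as A) gives
  χ_A(x) = x^3 + 6*x^2 + 12*x + 8
which factors as (x + 2)^3. The eigenvalues (with algebraic multiplicities) are λ = -2 with multiplicity 3.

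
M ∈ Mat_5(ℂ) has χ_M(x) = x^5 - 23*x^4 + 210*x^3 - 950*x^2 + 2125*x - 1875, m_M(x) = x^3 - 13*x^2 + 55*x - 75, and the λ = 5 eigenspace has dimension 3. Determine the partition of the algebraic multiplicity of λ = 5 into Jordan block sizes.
Block sizes for λ = 5: [2, 1, 1]

Step 1 — from the characteristic polynomial, algebraic multiplicity of λ = 5 is 4. From dim ker(M − (5)·I) = 3, there are exactly 3 Jordan blocks for λ = 5.
Step 2 — from the minimal polynomial, the factor (x − 5)^2 tells us the largest block for λ = 5 has size 2.
Step 3 — with total size 4, 3 blocks, and largest block 2, the block sizes (in nonincreasing order) are [2, 1, 1].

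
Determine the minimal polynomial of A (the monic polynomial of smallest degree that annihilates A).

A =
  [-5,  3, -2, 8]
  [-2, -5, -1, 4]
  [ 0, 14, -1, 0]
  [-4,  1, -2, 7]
x^3 + 3*x^2 + 3*x + 1

The characteristic polynomial is χ_A(x) = (x + 1)^4, so the eigenvalues are known. The minimal polynomial is
  m_A(x) = Π_λ (x − λ)^{k_λ}
where k_λ is the size of the *largest* Jordan block for λ (equivalently, the smallest k with (A − λI)^k v = 0 for every generalised eigenvector v of λ).

  λ = -1: largest Jordan block has size 3, contributing (x + 1)^3

So m_A(x) = (x + 1)^3 = x^3 + 3*x^2 + 3*x + 1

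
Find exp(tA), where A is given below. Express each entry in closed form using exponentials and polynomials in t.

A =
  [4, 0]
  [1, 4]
e^{tA} =
  [exp(4*t), 0]
  [t*exp(4*t), exp(4*t)]

Strategy: write A = P · J · P⁻¹ where J is a Jordan canonical form, so e^{tA} = P · e^{tJ} · P⁻¹, and e^{tJ} can be computed block-by-block.

A has Jordan form
J =
  [4, 1]
  [0, 4]
(up to reordering of blocks).

Per-block formulas:
  For a 2×2 Jordan block J_2(4): exp(t · J_2(4)) = e^(4t)·(I + t·N), where N is the 2×2 nilpotent shift.

After assembling e^{tJ} and conjugating by P, we get:

e^{tA} =
  [exp(4*t), 0]
  [t*exp(4*t), exp(4*t)]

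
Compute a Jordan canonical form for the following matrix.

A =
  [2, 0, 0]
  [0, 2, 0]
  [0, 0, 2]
J_1(2) ⊕ J_1(2) ⊕ J_1(2)

The characteristic polynomial is
  det(x·I − A) = x^3 - 6*x^2 + 12*x - 8 = (x - 2)^3

Eigenvalues and multiplicities (the geometric multiplicity of λ is n − rank(A − λI), which equals the number of Jordan blocks for λ):
  λ = 2: algebraic multiplicity = 3, geometric multiplicity = 3

Determining the block sizes for each eigenvalue:
  λ = 2: gm = am = 3, so every block has size 1 → block sizes [1, 1, 1]

Assembling the blocks gives a Jordan form
J =
  [2, 0, 0]
  [0, 2, 0]
  [0, 0, 2]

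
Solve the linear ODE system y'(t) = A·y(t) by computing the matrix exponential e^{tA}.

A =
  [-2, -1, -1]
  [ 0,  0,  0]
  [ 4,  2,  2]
e^{tA} =
  [1 - 2*t, -t, -t]
  [0, 1, 0]
  [4*t, 2*t, 2*t + 1]

Strategy: write A = P · J · P⁻¹ where J is a Jordan canonical form, so e^{tA} = P · e^{tJ} · P⁻¹, and e^{tJ} can be computed block-by-block.

A has Jordan form
J =
  [0, 1, 0]
  [0, 0, 0]
  [0, 0, 0]
(up to reordering of blocks).

Per-block formulas:
  For a 1×1 block at λ = 0: exp(t · [0]) = [e^(0t)].
  For a 2×2 Jordan block J_2(0): exp(t · J_2(0)) = e^(0t)·(I + t·N), where N is the 2×2 nilpotent shift.

After assembling e^{tJ} and conjugating by P, we get:

e^{tA} =
  [1 - 2*t, -t, -t]
  [0, 1, 0]
  [4*t, 2*t, 2*t + 1]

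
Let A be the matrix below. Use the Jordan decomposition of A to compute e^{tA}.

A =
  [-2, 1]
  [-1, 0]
e^{tA} =
  [-t*exp(-t) + exp(-t), t*exp(-t)]
  [-t*exp(-t), t*exp(-t) + exp(-t)]

Strategy: write A = P · J · P⁻¹ where J is a Jordan canonical form, so e^{tA} = P · e^{tJ} · P⁻¹, and e^{tJ} can be computed block-by-block.

A has Jordan form
J =
  [-1,  1]
  [ 0, -1]
(up to reordering of blocks).

Per-block formulas:
  For a 2×2 Jordan block J_2(-1): exp(t · J_2(-1)) = e^(-1t)·(I + t·N), where N is the 2×2 nilpotent shift.

After assembling e^{tJ} and conjugating by P, we get:

e^{tA} =
  [-t*exp(-t) + exp(-t), t*exp(-t)]
  [-t*exp(-t), t*exp(-t) + exp(-t)]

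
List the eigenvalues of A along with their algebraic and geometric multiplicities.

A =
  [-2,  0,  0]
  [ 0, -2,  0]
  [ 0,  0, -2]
λ = -2: alg = 3, geom = 3

Step 1 — factor the characteristic polynomial to read off the algebraic multiplicities:
  χ_A(x) = (x + 2)^3

Step 2 — compute geometric multiplicities via the rank-nullity identity g(λ) = n − rank(A − λI):
  rank(A − (-2)·I) = 0, so dim ker(A − (-2)·I) = n − 0 = 3

Summary:
  λ = -2: algebraic multiplicity = 3, geometric multiplicity = 3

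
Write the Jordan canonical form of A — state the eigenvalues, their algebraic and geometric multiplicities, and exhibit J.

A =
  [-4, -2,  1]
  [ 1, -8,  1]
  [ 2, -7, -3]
J_3(-5)

The characteristic polynomial is
  det(x·I − A) = x^3 + 15*x^2 + 75*x + 125 = (x + 5)^3

Eigenvalues and multiplicities (the geometric multiplicity of λ is n − rank(A − λI), which equals the number of Jordan blocks for λ):
  λ = -5: algebraic multiplicity = 3, geometric multiplicity = 1

Determining the block sizes for each eigenvalue:
  λ = -5: one block (gm = 1), so the single block has size am = 3 → block sizes [3]

Assembling the blocks gives a Jordan form
J =
  [-5,  1,  0]
  [ 0, -5,  1]
  [ 0,  0, -5]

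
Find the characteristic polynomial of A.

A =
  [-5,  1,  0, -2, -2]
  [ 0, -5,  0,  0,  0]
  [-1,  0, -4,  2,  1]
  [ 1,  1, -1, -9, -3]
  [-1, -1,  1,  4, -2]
x^5 + 25*x^4 + 250*x^3 + 1250*x^2 + 3125*x + 3125

Expanding det(x·I − A) (e.g. by cofactor expansion or by noting that A is similar to its Jordan form J, which has the same characteristic polynomial as A) gives
  χ_A(x) = x^5 + 25*x^4 + 250*x^3 + 1250*x^2 + 3125*x + 3125
which factors as (x + 5)^5. The eigenvalues (with algebraic multiplicities) are λ = -5 with multiplicity 5.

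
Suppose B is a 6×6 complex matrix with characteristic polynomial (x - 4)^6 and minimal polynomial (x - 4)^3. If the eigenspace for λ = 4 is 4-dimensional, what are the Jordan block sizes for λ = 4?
Block sizes for λ = 4: [3, 1, 1, 1]

Step 1 — from the characteristic polynomial, algebraic multiplicity of λ = 4 is 6. From dim ker(B − (4)·I) = 4, there are exactly 4 Jordan blocks for λ = 4.
Step 2 — from the minimal polynomial, the factor (x − 4)^3 tells us the largest block for λ = 4 has size 3.
Step 3 — with total size 6, 4 blocks, and largest block 3, the block sizes (in nonincreasing order) are [3, 1, 1, 1].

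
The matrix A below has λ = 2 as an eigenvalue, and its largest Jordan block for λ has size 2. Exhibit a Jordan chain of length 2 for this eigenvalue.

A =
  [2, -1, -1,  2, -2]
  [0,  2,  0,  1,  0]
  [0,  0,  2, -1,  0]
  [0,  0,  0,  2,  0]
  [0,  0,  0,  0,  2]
A Jordan chain for λ = 2 of length 2:
v_1 = (-1, 0, 0, 0, 0)ᵀ
v_2 = (0, 1, 0, 0, 0)ᵀ

Let N = A − (2)·I. We want v_2 with N^2 v_2 = 0 but N^1 v_2 ≠ 0; then v_{j-1} := N · v_j for j = 2, …, 2.

Pick v_2 = (0, 1, 0, 0, 0)ᵀ.
Then v_1 = N · v_2 = (-1, 0, 0, 0, 0)ᵀ.

Sanity check: (A − (2)·I) v_1 = (0, 0, 0, 0, 0)ᵀ = 0. ✓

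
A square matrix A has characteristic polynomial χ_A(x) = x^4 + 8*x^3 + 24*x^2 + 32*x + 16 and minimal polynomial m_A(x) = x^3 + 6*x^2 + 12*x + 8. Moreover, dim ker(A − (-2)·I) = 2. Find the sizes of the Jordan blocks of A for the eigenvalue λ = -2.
Block sizes for λ = -2: [3, 1]

Step 1 — from the characteristic polynomial, algebraic multiplicity of λ = -2 is 4. From dim ker(A − (-2)·I) = 2, there are exactly 2 Jordan blocks for λ = -2.
Step 2 — from the minimal polynomial, the factor (x + 2)^3 tells us the largest block for λ = -2 has size 3.
Step 3 — with total size 4, 2 blocks, and largest block 3, the block sizes (in nonincreasing order) are [3, 1].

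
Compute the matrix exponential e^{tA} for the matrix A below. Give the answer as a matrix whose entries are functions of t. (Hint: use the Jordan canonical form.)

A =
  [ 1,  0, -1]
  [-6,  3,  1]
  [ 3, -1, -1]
e^{tA} =
  [-3*t^2*exp(t)/2 + exp(t), t^2*exp(t)/2, t^2*exp(t) - t*exp(t)]
  [-9*t^2*exp(t)/2 - 6*t*exp(t), 3*t^2*exp(t)/2 + 2*t*exp(t) + exp(t), 3*t^2*exp(t) + t*exp(t)]
  [3*t*exp(t), -t*exp(t), -2*t*exp(t) + exp(t)]

Strategy: write A = P · J · P⁻¹ where J is a Jordan canonical form, so e^{tA} = P · e^{tJ} · P⁻¹, and e^{tJ} can be computed block-by-block.

A has Jordan form
J =
  [1, 1, 0]
  [0, 1, 1]
  [0, 0, 1]
(up to reordering of blocks).

Per-block formulas:
  For a 3×3 Jordan block J_3(1): exp(t · J_3(1)) = e^(1t)·(I + t·N + (t^2/2)·N^2), where N is the 3×3 nilpotent shift.

After assembling e^{tJ} and conjugating by P, we get:

e^{tA} =
  [-3*t^2*exp(t)/2 + exp(t), t^2*exp(t)/2, t^2*exp(t) - t*exp(t)]
  [-9*t^2*exp(t)/2 - 6*t*exp(t), 3*t^2*exp(t)/2 + 2*t*exp(t) + exp(t), 3*t^2*exp(t) + t*exp(t)]
  [3*t*exp(t), -t*exp(t), -2*t*exp(t) + exp(t)]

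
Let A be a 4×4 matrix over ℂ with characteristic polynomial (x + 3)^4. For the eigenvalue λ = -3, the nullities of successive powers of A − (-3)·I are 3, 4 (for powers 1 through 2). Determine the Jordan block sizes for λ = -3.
Block sizes for λ = -3: [2, 1, 1]

From the dimensions of kernels of powers, the number of Jordan blocks of size at least j is d_j − d_{j−1} where d_j = dim ker(N^j) (with d_0 = 0). Computing the differences gives [3, 1].
The number of blocks of size exactly k is (#blocks of size ≥ k) − (#blocks of size ≥ k + 1), so the partition is: 2 block(s) of size 1, 1 block(s) of size 2.
In nonincreasing order the block sizes are [2, 1, 1].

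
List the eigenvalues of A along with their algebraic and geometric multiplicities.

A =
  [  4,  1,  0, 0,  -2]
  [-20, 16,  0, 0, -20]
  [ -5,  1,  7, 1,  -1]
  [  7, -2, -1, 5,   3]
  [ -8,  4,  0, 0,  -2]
λ = 6: alg = 5, geom = 3

Step 1 — factor the characteristic polynomial to read off the algebraic multiplicities:
  χ_A(x) = (x - 6)^5

Step 2 — compute geometric multiplicities via the rank-nullity identity g(λ) = n − rank(A − λI):
  rank(A − (6)·I) = 2, so dim ker(A − (6)·I) = n − 2 = 3

Summary:
  λ = 6: algebraic multiplicity = 5, geometric multiplicity = 3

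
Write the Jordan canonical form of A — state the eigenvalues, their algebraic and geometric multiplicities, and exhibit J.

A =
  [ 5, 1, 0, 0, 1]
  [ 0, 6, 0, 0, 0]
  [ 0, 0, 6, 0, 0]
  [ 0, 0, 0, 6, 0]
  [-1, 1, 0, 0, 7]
J_2(6) ⊕ J_1(6) ⊕ J_1(6) ⊕ J_1(6)

The characteristic polynomial is
  det(x·I − A) = x^5 - 30*x^4 + 360*x^3 - 2160*x^2 + 6480*x - 7776 = (x - 6)^5

Eigenvalues and multiplicities (the geometric multiplicity of λ is n − rank(A − λI), which equals the number of Jordan blocks for λ):
  λ = 6: algebraic multiplicity = 5, geometric multiplicity = 4

Determining the block sizes for each eigenvalue:
  λ = 6: 4 blocks summing to 5 forces exactly one block of size 2 and the rest size 1 → block sizes [2, 1, 1, 1]

Assembling the blocks gives a Jordan form
J =
  [6, 1, 0, 0, 0]
  [0, 6, 0, 0, 0]
  [0, 0, 6, 0, 0]
  [0, 0, 0, 6, 0]
  [0, 0, 0, 0, 6]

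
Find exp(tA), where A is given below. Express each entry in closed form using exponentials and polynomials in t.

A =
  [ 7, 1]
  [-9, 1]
e^{tA} =
  [3*t*exp(4*t) + exp(4*t), t*exp(4*t)]
  [-9*t*exp(4*t), -3*t*exp(4*t) + exp(4*t)]

Strategy: write A = P · J · P⁻¹ where J is a Jordan canonical form, so e^{tA} = P · e^{tJ} · P⁻¹, and e^{tJ} can be computed block-by-block.

A has Jordan form
J =
  [4, 1]
  [0, 4]
(up to reordering of blocks).

Per-block formulas:
  For a 2×2 Jordan block J_2(4): exp(t · J_2(4)) = e^(4t)·(I + t·N), where N is the 2×2 nilpotent shift.

After assembling e^{tJ} and conjugating by P, we get:

e^{tA} =
  [3*t*exp(4*t) + exp(4*t), t*exp(4*t)]
  [-9*t*exp(4*t), -3*t*exp(4*t) + exp(4*t)]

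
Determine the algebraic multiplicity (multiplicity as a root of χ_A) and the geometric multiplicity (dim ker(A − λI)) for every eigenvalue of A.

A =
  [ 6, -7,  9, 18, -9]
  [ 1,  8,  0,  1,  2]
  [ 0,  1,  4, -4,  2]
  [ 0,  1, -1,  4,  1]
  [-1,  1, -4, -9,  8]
λ = 6: alg = 5, geom = 2

Step 1 — factor the characteristic polynomial to read off the algebraic multiplicities:
  χ_A(x) = (x - 6)^5

Step 2 — compute geometric multiplicities via the rank-nullity identity g(λ) = n − rank(A − λI):
  rank(A − (6)·I) = 3, so dim ker(A − (6)·I) = n − 3 = 2

Summary:
  λ = 6: algebraic multiplicity = 5, geometric multiplicity = 2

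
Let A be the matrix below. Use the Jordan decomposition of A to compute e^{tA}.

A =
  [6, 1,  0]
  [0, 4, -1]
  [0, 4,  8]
e^{tA} =
  [exp(6*t), -t^2*exp(6*t) + t*exp(6*t), -t^2*exp(6*t)/2]
  [0, -2*t*exp(6*t) + exp(6*t), -t*exp(6*t)]
  [0, 4*t*exp(6*t), 2*t*exp(6*t) + exp(6*t)]

Strategy: write A = P · J · P⁻¹ where J is a Jordan canonical form, so e^{tA} = P · e^{tJ} · P⁻¹, and e^{tJ} can be computed block-by-block.

A has Jordan form
J =
  [6, 1, 0]
  [0, 6, 1]
  [0, 0, 6]
(up to reordering of blocks).

Per-block formulas:
  For a 3×3 Jordan block J_3(6): exp(t · J_3(6)) = e^(6t)·(I + t·N + (t^2/2)·N^2), where N is the 3×3 nilpotent shift.

After assembling e^{tJ} and conjugating by P, we get:

e^{tA} =
  [exp(6*t), -t^2*exp(6*t) + t*exp(6*t), -t^2*exp(6*t)/2]
  [0, -2*t*exp(6*t) + exp(6*t), -t*exp(6*t)]
  [0, 4*t*exp(6*t), 2*t*exp(6*t) + exp(6*t)]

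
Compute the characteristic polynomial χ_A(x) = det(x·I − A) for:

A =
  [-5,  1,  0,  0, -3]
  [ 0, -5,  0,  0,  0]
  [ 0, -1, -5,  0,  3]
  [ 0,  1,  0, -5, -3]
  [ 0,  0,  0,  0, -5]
x^5 + 25*x^4 + 250*x^3 + 1250*x^2 + 3125*x + 3125

Expanding det(x·I − A) (e.g. by cofactor expansion or by noting that A is similar to its Jordan form J, which has the same characteristic polynomial as A) gives
  χ_A(x) = x^5 + 25*x^4 + 250*x^3 + 1250*x^2 + 3125*x + 3125
which factors as (x + 5)^5. The eigenvalues (with algebraic multiplicities) are λ = -5 with multiplicity 5.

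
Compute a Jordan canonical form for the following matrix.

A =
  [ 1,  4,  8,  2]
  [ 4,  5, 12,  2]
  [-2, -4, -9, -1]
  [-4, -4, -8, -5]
J_1(-3) ⊕ J_1(-3) ⊕ J_2(-1)

The characteristic polynomial is
  det(x·I − A) = x^4 + 8*x^3 + 22*x^2 + 24*x + 9 = (x + 1)^2*(x + 3)^2

Eigenvalues and multiplicities (the geometric multiplicity of λ is n − rank(A − λI), which equals the number of Jordan blocks for λ):
  λ = -3: algebraic multiplicity = 2, geometric multiplicity = 2
  λ = -1: algebraic multiplicity = 2, geometric multiplicity = 1

Determining the block sizes for each eigenvalue:
  λ = -3: gm = am = 2, so every block has size 1 → block sizes [1, 1]
  λ = -1: one block (gm = 1), so the single block has size am = 2 → block sizes [2]

Assembling the blocks gives a Jordan form
J =
  [-3,  0,  0,  0]
  [ 0, -3,  0,  0]
  [ 0,  0, -1,  1]
  [ 0,  0,  0, -1]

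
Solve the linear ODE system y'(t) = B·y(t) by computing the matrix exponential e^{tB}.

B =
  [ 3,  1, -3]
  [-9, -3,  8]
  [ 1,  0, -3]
e^{tB} =
  [2*t^2*exp(-t) + 4*t*exp(-t) + exp(-t), t^2*exp(-t) + t*exp(-t), t^2*exp(-t) - 3*t*exp(-t)]
  [-5*t^2*exp(-t) - 9*t*exp(-t), -5*t^2*exp(-t)/2 - 2*t*exp(-t) + exp(-t), -5*t^2*exp(-t)/2 + 8*t*exp(-t)]
  [t^2*exp(-t) + t*exp(-t), t^2*exp(-t)/2, t^2*exp(-t)/2 - 2*t*exp(-t) + exp(-t)]

Strategy: write B = P · J · P⁻¹ where J is a Jordan canonical form, so e^{tB} = P · e^{tJ} · P⁻¹, and e^{tJ} can be computed block-by-block.

B has Jordan form
J =
  [-1,  1,  0]
  [ 0, -1,  1]
  [ 0,  0, -1]
(up to reordering of blocks).

Per-block formulas:
  For a 3×3 Jordan block J_3(-1): exp(t · J_3(-1)) = e^(-1t)·(I + t·N + (t^2/2)·N^2), where N is the 3×3 nilpotent shift.

After assembling e^{tJ} and conjugating by P, we get:

e^{tB} =
  [2*t^2*exp(-t) + 4*t*exp(-t) + exp(-t), t^2*exp(-t) + t*exp(-t), t^2*exp(-t) - 3*t*exp(-t)]
  [-5*t^2*exp(-t) - 9*t*exp(-t), -5*t^2*exp(-t)/2 - 2*t*exp(-t) + exp(-t), -5*t^2*exp(-t)/2 + 8*t*exp(-t)]
  [t^2*exp(-t) + t*exp(-t), t^2*exp(-t)/2, t^2*exp(-t)/2 - 2*t*exp(-t) + exp(-t)]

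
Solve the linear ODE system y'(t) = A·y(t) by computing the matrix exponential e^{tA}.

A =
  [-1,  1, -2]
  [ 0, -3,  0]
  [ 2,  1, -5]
e^{tA} =
  [2*t*exp(-3*t) + exp(-3*t), t*exp(-3*t), -2*t*exp(-3*t)]
  [0, exp(-3*t), 0]
  [2*t*exp(-3*t), t*exp(-3*t), -2*t*exp(-3*t) + exp(-3*t)]

Strategy: write A = P · J · P⁻¹ where J is a Jordan canonical form, so e^{tA} = P · e^{tJ} · P⁻¹, and e^{tJ} can be computed block-by-block.

A has Jordan form
J =
  [-3,  1,  0]
  [ 0, -3,  0]
  [ 0,  0, -3]
(up to reordering of blocks).

Per-block formulas:
  For a 1×1 block at λ = -3: exp(t · [-3]) = [e^(-3t)].
  For a 2×2 Jordan block J_2(-3): exp(t · J_2(-3)) = e^(-3t)·(I + t·N), where N is the 2×2 nilpotent shift.

After assembling e^{tJ} and conjugating by P, we get:

e^{tA} =
  [2*t*exp(-3*t) + exp(-3*t), t*exp(-3*t), -2*t*exp(-3*t)]
  [0, exp(-3*t), 0]
  [2*t*exp(-3*t), t*exp(-3*t), -2*t*exp(-3*t) + exp(-3*t)]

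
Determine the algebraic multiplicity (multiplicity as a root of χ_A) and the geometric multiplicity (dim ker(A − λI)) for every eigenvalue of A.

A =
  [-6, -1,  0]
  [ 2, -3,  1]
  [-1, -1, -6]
λ = -5: alg = 3, geom = 1

Step 1 — factor the characteristic polynomial to read off the algebraic multiplicities:
  χ_A(x) = (x + 5)^3

Step 2 — compute geometric multiplicities via the rank-nullity identity g(λ) = n − rank(A − λI):
  rank(A − (-5)·I) = 2, so dim ker(A − (-5)·I) = n − 2 = 1

Summary:
  λ = -5: algebraic multiplicity = 3, geometric multiplicity = 1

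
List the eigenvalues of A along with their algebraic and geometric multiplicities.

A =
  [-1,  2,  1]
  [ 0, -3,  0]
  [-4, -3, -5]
λ = -3: alg = 3, geom = 1

Step 1 — factor the characteristic polynomial to read off the algebraic multiplicities:
  χ_A(x) = (x + 3)^3

Step 2 — compute geometric multiplicities via the rank-nullity identity g(λ) = n − rank(A − λI):
  rank(A − (-3)·I) = 2, so dim ker(A − (-3)·I) = n − 2 = 1

Summary:
  λ = -3: algebraic multiplicity = 3, geometric multiplicity = 1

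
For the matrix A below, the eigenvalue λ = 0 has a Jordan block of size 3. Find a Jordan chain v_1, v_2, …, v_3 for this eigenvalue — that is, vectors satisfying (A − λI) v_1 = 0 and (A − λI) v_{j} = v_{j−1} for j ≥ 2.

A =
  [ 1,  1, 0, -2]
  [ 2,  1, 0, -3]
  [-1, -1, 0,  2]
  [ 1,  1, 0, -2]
A Jordan chain for λ = 0 of length 3:
v_1 = (1, 1, -1, 1)ᵀ
v_2 = (1, 2, -1, 1)ᵀ
v_3 = (1, 0, 0, 0)ᵀ

Let N = A − (0)·I. We want v_3 with N^3 v_3 = 0 but N^2 v_3 ≠ 0; then v_{j-1} := N · v_j for j = 3, …, 2.

Pick v_3 = (1, 0, 0, 0)ᵀ.
Then v_2 = N · v_3 = (1, 2, -1, 1)ᵀ.
Then v_1 = N · v_2 = (1, 1, -1, 1)ᵀ.

Sanity check: (A − (0)·I) v_1 = (0, 0, 0, 0)ᵀ = 0. ✓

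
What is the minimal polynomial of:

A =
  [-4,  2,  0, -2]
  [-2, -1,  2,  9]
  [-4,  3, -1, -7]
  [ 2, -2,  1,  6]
x^3

The characteristic polynomial is χ_A(x) = x^4, so the eigenvalues are known. The minimal polynomial is
  m_A(x) = Π_λ (x − λ)^{k_λ}
where k_λ is the size of the *largest* Jordan block for λ (equivalently, the smallest k with (A − λI)^k v = 0 for every generalised eigenvector v of λ).

  λ = 0: largest Jordan block has size 3, contributing (x − 0)^3

So m_A(x) = x^3 = x^3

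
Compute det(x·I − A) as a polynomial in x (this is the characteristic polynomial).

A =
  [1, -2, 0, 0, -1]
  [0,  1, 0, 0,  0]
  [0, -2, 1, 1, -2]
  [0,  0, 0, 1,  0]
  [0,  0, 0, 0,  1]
x^5 - 5*x^4 + 10*x^3 - 10*x^2 + 5*x - 1

Expanding det(x·I − A) (e.g. by cofactor expansion or by noting that A is similar to its Jordan form J, which has the same characteristic polynomial as A) gives
  χ_A(x) = x^5 - 5*x^4 + 10*x^3 - 10*x^2 + 5*x - 1
which factors as (x - 1)^5. The eigenvalues (with algebraic multiplicities) are λ = 1 with multiplicity 5.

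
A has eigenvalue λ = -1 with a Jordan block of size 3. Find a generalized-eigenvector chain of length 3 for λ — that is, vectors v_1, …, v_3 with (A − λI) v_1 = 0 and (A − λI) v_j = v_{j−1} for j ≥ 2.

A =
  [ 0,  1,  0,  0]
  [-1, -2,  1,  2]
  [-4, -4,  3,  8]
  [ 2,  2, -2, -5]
A Jordan chain for λ = -1 of length 3:
v_1 = (1, -1, -4, 2)ᵀ
v_2 = (0, 1, 4, -2)ᵀ
v_3 = (0, 0, 1, 0)ᵀ

Let N = A − (-1)·I. We want v_3 with N^3 v_3 = 0 but N^2 v_3 ≠ 0; then v_{j-1} := N · v_j for j = 3, …, 2.

Pick v_3 = (0, 0, 1, 0)ᵀ.
Then v_2 = N · v_3 = (0, 1, 4, -2)ᵀ.
Then v_1 = N · v_2 = (1, -1, -4, 2)ᵀ.

Sanity check: (A − (-1)·I) v_1 = (0, 0, 0, 0)ᵀ = 0. ✓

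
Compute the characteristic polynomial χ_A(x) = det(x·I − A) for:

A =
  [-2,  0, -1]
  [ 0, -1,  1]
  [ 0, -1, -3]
x^3 + 6*x^2 + 12*x + 8

Expanding det(x·I − A) (e.g. by cofactor expansion or by noting that A is similar to its Jordan form J, which has the same characteristic polynomial as A) gives
  χ_A(x) = x^3 + 6*x^2 + 12*x + 8
which factors as (x + 2)^3. The eigenvalues (with algebraic multiplicities) are λ = -2 with multiplicity 3.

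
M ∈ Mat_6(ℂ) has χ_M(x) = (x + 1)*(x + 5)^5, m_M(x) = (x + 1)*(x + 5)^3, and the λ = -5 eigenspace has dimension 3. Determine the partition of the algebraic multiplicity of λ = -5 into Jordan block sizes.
Block sizes for λ = -5: [3, 1, 1]

Step 1 — from the characteristic polynomial, algebraic multiplicity of λ = -5 is 5. From dim ker(M − (-5)·I) = 3, there are exactly 3 Jordan blocks for λ = -5.
Step 2 — from the minimal polynomial, the factor (x + 5)^3 tells us the largest block for λ = -5 has size 3.
Step 3 — with total size 5, 3 blocks, and largest block 3, the block sizes (in nonincreasing order) are [3, 1, 1].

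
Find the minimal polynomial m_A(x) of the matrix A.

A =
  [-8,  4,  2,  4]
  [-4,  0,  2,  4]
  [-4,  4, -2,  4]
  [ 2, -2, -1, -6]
x^2 + 8*x + 16

The characteristic polynomial is χ_A(x) = (x + 4)^4, so the eigenvalues are known. The minimal polynomial is
  m_A(x) = Π_λ (x − λ)^{k_λ}
where k_λ is the size of the *largest* Jordan block for λ (equivalently, the smallest k with (A − λI)^k v = 0 for every generalised eigenvector v of λ).

  λ = -4: largest Jordan block has size 2, contributing (x + 4)^2

So m_A(x) = (x + 4)^2 = x^2 + 8*x + 16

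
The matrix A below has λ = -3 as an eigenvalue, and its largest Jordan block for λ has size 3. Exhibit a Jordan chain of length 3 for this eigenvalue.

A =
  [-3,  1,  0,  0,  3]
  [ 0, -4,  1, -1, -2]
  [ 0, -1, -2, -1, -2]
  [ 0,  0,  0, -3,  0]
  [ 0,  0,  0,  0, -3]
A Jordan chain for λ = -3 of length 3:
v_1 = (-1, 0, 0, 0, 0)ᵀ
v_2 = (1, -1, -1, 0, 0)ᵀ
v_3 = (0, 1, 0, 0, 0)ᵀ

Let N = A − (-3)·I. We want v_3 with N^3 v_3 = 0 but N^2 v_3 ≠ 0; then v_{j-1} := N · v_j for j = 3, …, 2.

Pick v_3 = (0, 1, 0, 0, 0)ᵀ.
Then v_2 = N · v_3 = (1, -1, -1, 0, 0)ᵀ.
Then v_1 = N · v_2 = (-1, 0, 0, 0, 0)ᵀ.

Sanity check: (A − (-3)·I) v_1 = (0, 0, 0, 0, 0)ᵀ = 0. ✓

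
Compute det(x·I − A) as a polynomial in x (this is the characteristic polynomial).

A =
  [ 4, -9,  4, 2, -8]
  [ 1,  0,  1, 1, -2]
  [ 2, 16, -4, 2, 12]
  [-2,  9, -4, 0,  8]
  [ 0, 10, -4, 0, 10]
x^5 - 10*x^4 + 40*x^3 - 80*x^2 + 80*x - 32

Expanding det(x·I − A) (e.g. by cofactor expansion or by noting that A is similar to its Jordan form J, which has the same characteristic polynomial as A) gives
  χ_A(x) = x^5 - 10*x^4 + 40*x^3 - 80*x^2 + 80*x - 32
which factors as (x - 2)^5. The eigenvalues (with algebraic multiplicities) are λ = 2 with multiplicity 5.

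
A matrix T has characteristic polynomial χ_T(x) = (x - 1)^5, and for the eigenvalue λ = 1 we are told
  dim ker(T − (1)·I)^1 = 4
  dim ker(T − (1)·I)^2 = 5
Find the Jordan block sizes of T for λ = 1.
Block sizes for λ = 1: [2, 1, 1, 1]

From the dimensions of kernels of powers, the number of Jordan blocks of size at least j is d_j − d_{j−1} where d_j = dim ker(N^j) (with d_0 = 0). Computing the differences gives [4, 1].
The number of blocks of size exactly k is (#blocks of size ≥ k) − (#blocks of size ≥ k + 1), so the partition is: 3 block(s) of size 1, 1 block(s) of size 2.
In nonincreasing order the block sizes are [2, 1, 1, 1].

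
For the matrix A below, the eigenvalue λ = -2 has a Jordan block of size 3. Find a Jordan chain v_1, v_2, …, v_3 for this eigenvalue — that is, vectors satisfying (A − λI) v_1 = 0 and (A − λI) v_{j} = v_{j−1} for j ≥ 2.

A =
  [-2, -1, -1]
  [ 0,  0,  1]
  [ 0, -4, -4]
A Jordan chain for λ = -2 of length 3:
v_1 = (2, 0, 0)ᵀ
v_2 = (-1, 2, -4)ᵀ
v_3 = (0, 1, 0)ᵀ

Let N = A − (-2)·I. We want v_3 with N^3 v_3 = 0 but N^2 v_3 ≠ 0; then v_{j-1} := N · v_j for j = 3, …, 2.

Pick v_3 = (0, 1, 0)ᵀ.
Then v_2 = N · v_3 = (-1, 2, -4)ᵀ.
Then v_1 = N · v_2 = (2, 0, 0)ᵀ.

Sanity check: (A − (-2)·I) v_1 = (0, 0, 0)ᵀ = 0. ✓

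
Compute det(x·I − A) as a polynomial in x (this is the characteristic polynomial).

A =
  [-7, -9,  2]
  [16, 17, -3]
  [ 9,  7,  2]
x^3 - 12*x^2 + 48*x - 64

Expanding det(x·I − A) (e.g. by cofactor expansion or by noting that A is similar to its Jordan form J, which has the same characteristic polynomial as A) gives
  χ_A(x) = x^3 - 12*x^2 + 48*x - 64
which factors as (x - 4)^3. The eigenvalues (with algebraic multiplicities) are λ = 4 with multiplicity 3.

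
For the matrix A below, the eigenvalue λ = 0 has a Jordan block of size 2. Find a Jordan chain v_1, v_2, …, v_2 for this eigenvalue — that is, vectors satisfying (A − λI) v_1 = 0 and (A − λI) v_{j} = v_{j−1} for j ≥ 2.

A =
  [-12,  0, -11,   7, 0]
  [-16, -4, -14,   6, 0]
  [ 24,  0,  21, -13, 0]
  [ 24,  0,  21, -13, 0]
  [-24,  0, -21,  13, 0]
A Jordan chain for λ = 0 of length 2:
v_1 = (-1, -2, 3, 3, -3)ᵀ
v_2 = (1, 0, -1, 0, 0)ᵀ

Let N = A − (0)·I. We want v_2 with N^2 v_2 = 0 but N^1 v_2 ≠ 0; then v_{j-1} := N · v_j for j = 2, …, 2.

Pick v_2 = (1, 0, -1, 0, 0)ᵀ.
Then v_1 = N · v_2 = (-1, -2, 3, 3, -3)ᵀ.

Sanity check: (A − (0)·I) v_1 = (0, 0, 0, 0, 0)ᵀ = 0. ✓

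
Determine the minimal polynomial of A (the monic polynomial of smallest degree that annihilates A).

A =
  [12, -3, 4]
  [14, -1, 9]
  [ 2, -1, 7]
x^3 - 18*x^2 + 108*x - 216

The characteristic polynomial is χ_A(x) = (x - 6)^3, so the eigenvalues are known. The minimal polynomial is
  m_A(x) = Π_λ (x − λ)^{k_λ}
where k_λ is the size of the *largest* Jordan block for λ (equivalently, the smallest k with (A − λI)^k v = 0 for every generalised eigenvector v of λ).

  λ = 6: largest Jordan block has size 3, contributing (x − 6)^3

So m_A(x) = (x - 6)^3 = x^3 - 18*x^2 + 108*x - 216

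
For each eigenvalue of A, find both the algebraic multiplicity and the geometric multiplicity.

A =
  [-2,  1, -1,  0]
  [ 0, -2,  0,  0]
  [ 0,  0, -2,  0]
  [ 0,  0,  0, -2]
λ = -2: alg = 4, geom = 3

Step 1 — factor the characteristic polynomial to read off the algebraic multiplicities:
  χ_A(x) = (x + 2)^4

Step 2 — compute geometric multiplicities via the rank-nullity identity g(λ) = n − rank(A − λI):
  rank(A − (-2)·I) = 1, so dim ker(A − (-2)·I) = n − 1 = 3

Summary:
  λ = -2: algebraic multiplicity = 4, geometric multiplicity = 3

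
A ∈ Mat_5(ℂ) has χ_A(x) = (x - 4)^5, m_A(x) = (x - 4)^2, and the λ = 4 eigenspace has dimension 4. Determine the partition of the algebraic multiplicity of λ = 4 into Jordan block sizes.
Block sizes for λ = 4: [2, 1, 1, 1]

Step 1 — from the characteristic polynomial, algebraic multiplicity of λ = 4 is 5. From dim ker(A − (4)·I) = 4, there are exactly 4 Jordan blocks for λ = 4.
Step 2 — from the minimal polynomial, the factor (x − 4)^2 tells us the largest block for λ = 4 has size 2.
Step 3 — with total size 5, 4 blocks, and largest block 2, the block sizes (in nonincreasing order) are [2, 1, 1, 1].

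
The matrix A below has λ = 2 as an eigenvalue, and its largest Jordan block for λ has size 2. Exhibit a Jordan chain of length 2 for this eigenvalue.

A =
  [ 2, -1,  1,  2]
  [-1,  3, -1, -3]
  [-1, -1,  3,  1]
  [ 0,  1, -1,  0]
A Jordan chain for λ = 2 of length 2:
v_1 = (0, -1, -1, 0)ᵀ
v_2 = (1, 0, 0, 0)ᵀ

Let N = A − (2)·I. We want v_2 with N^2 v_2 = 0 but N^1 v_2 ≠ 0; then v_{j-1} := N · v_j for j = 2, …, 2.

Pick v_2 = (1, 0, 0, 0)ᵀ.
Then v_1 = N · v_2 = (0, -1, -1, 0)ᵀ.

Sanity check: (A − (2)·I) v_1 = (0, 0, 0, 0)ᵀ = 0. ✓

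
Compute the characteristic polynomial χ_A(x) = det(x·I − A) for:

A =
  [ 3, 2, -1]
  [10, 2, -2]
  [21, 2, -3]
x^3 - 2*x^2 - 4*x + 8

Expanding det(x·I − A) (e.g. by cofactor expansion or by noting that A is similar to its Jordan form J, which has the same characteristic polynomial as A) gives
  χ_A(x) = x^3 - 2*x^2 - 4*x + 8
which factors as (x - 2)^2*(x + 2). The eigenvalues (with algebraic multiplicities) are λ = -2 with multiplicity 1, λ = 2 with multiplicity 2.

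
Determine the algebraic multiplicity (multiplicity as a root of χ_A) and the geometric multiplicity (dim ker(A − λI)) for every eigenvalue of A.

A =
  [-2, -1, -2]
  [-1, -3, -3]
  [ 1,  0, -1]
λ = -2: alg = 3, geom = 1

Step 1 — factor the characteristic polynomial to read off the algebraic multiplicities:
  χ_A(x) = (x + 2)^3

Step 2 — compute geometric multiplicities via the rank-nullity identity g(λ) = n − rank(A − λI):
  rank(A − (-2)·I) = 2, so dim ker(A − (-2)·I) = n − 2 = 1

Summary:
  λ = -2: algebraic multiplicity = 3, geometric multiplicity = 1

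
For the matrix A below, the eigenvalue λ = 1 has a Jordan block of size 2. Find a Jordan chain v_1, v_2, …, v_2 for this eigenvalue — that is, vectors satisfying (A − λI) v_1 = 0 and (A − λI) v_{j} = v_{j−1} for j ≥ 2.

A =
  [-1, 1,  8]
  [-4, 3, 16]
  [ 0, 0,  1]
A Jordan chain for λ = 1 of length 2:
v_1 = (-2, -4, 0)ᵀ
v_2 = (1, 0, 0)ᵀ

Let N = A − (1)·I. We want v_2 with N^2 v_2 = 0 but N^1 v_2 ≠ 0; then v_{j-1} := N · v_j for j = 2, …, 2.

Pick v_2 = (1, 0, 0)ᵀ.
Then v_1 = N · v_2 = (-2, -4, 0)ᵀ.

Sanity check: (A − (1)·I) v_1 = (0, 0, 0)ᵀ = 0. ✓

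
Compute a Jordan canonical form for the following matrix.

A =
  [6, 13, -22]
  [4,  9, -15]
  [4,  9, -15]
J_3(0)

The characteristic polynomial is
  det(x·I − A) = x^3

Eigenvalues and multiplicities (the geometric multiplicity of λ is n − rank(A − λI), which equals the number of Jordan blocks for λ):
  λ = 0: algebraic multiplicity = 3, geometric multiplicity = 1

Determining the block sizes for each eigenvalue:
  λ = 0: one block (gm = 1), so the single block has size am = 3 → block sizes [3]

Assembling the blocks gives a Jordan form
J =
  [0, 1, 0]
  [0, 0, 1]
  [0, 0, 0]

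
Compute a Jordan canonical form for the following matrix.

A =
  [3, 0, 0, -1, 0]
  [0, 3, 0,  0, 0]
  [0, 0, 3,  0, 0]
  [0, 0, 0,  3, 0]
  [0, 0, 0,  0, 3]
J_2(3) ⊕ J_1(3) ⊕ J_1(3) ⊕ J_1(3)

The characteristic polynomial is
  det(x·I − A) = x^5 - 15*x^4 + 90*x^3 - 270*x^2 + 405*x - 243 = (x - 3)^5

Eigenvalues and multiplicities (the geometric multiplicity of λ is n − rank(A − λI), which equals the number of Jordan blocks for λ):
  λ = 3: algebraic multiplicity = 5, geometric multiplicity = 4

Determining the block sizes for each eigenvalue:
  λ = 3: 4 blocks summing to 5 forces exactly one block of size 2 and the rest size 1 → block sizes [2, 1, 1, 1]

Assembling the blocks gives a Jordan form
J =
  [3, 1, 0, 0, 0]
  [0, 3, 0, 0, 0]
  [0, 0, 3, 0, 0]
  [0, 0, 0, 3, 0]
  [0, 0, 0, 0, 3]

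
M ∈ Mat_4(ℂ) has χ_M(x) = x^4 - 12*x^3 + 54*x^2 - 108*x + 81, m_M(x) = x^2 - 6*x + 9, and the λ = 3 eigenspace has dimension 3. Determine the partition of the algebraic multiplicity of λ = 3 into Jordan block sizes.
Block sizes for λ = 3: [2, 1, 1]

Step 1 — from the characteristic polynomial, algebraic multiplicity of λ = 3 is 4. From dim ker(M − (3)·I) = 3, there are exactly 3 Jordan blocks for λ = 3.
Step 2 — from the minimal polynomial, the factor (x − 3)^2 tells us the largest block for λ = 3 has size 2.
Step 3 — with total size 4, 3 blocks, and largest block 2, the block sizes (in nonincreasing order) are [2, 1, 1].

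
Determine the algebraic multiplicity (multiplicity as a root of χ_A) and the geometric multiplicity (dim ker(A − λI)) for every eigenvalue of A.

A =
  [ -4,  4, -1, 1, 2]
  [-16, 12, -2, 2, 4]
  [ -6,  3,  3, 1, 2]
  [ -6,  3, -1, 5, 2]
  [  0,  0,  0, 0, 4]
λ = 4: alg = 5, geom = 3

Step 1 — factor the characteristic polynomial to read off the algebraic multiplicities:
  χ_A(x) = (x - 4)^5

Step 2 — compute geometric multiplicities via the rank-nullity identity g(λ) = n − rank(A − λI):
  rank(A − (4)·I) = 2, so dim ker(A − (4)·I) = n − 2 = 3

Summary:
  λ = 4: algebraic multiplicity = 5, geometric multiplicity = 3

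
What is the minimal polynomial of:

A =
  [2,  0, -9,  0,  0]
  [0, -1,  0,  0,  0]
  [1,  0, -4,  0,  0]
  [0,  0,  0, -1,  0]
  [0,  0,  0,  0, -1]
x^2 + 2*x + 1

The characteristic polynomial is χ_A(x) = (x + 1)^5, so the eigenvalues are known. The minimal polynomial is
  m_A(x) = Π_λ (x − λ)^{k_λ}
where k_λ is the size of the *largest* Jordan block for λ (equivalently, the smallest k with (A − λI)^k v = 0 for every generalised eigenvector v of λ).

  λ = -1: largest Jordan block has size 2, contributing (x + 1)^2

So m_A(x) = (x + 1)^2 = x^2 + 2*x + 1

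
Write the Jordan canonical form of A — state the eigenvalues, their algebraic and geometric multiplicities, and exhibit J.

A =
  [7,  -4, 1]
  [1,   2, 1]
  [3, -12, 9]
J_2(6) ⊕ J_1(6)

The characteristic polynomial is
  det(x·I − A) = x^3 - 18*x^2 + 108*x - 216 = (x - 6)^3

Eigenvalues and multiplicities (the geometric multiplicity of λ is n − rank(A − λI), which equals the number of Jordan blocks for λ):
  λ = 6: algebraic multiplicity = 3, geometric multiplicity = 2

Determining the block sizes for each eigenvalue:
  λ = 6: 2 blocks summing to 3 forces exactly one block of size 2 and the rest size 1 → block sizes [2, 1]

Assembling the blocks gives a Jordan form
J =
  [6, 1, 0]
  [0, 6, 0]
  [0, 0, 6]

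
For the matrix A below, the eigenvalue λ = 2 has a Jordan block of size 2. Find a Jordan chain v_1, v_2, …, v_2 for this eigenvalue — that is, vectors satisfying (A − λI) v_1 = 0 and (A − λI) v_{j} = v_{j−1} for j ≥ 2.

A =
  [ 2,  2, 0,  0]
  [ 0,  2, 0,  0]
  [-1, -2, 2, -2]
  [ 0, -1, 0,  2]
A Jordan chain for λ = 2 of length 2:
v_1 = (0, 0, -1, 0)ᵀ
v_2 = (1, 0, 0, 0)ᵀ

Let N = A − (2)·I. We want v_2 with N^2 v_2 = 0 but N^1 v_2 ≠ 0; then v_{j-1} := N · v_j for j = 2, …, 2.

Pick v_2 = (1, 0, 0, 0)ᵀ.
Then v_1 = N · v_2 = (0, 0, -1, 0)ᵀ.

Sanity check: (A − (2)·I) v_1 = (0, 0, 0, 0)ᵀ = 0. ✓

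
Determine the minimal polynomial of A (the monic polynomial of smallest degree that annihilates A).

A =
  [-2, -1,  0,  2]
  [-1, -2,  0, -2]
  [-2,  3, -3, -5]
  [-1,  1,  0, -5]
x^2 + 6*x + 9

The characteristic polynomial is χ_A(x) = (x + 3)^4, so the eigenvalues are known. The minimal polynomial is
  m_A(x) = Π_λ (x − λ)^{k_λ}
where k_λ is the size of the *largest* Jordan block for λ (equivalently, the smallest k with (A − λI)^k v = 0 for every generalised eigenvector v of λ).

  λ = -3: largest Jordan block has size 2, contributing (x + 3)^2

So m_A(x) = (x + 3)^2 = x^2 + 6*x + 9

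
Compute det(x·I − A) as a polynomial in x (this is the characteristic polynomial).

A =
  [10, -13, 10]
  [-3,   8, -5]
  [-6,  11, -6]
x^3 - 12*x^2 + 48*x - 64

Expanding det(x·I − A) (e.g. by cofactor expansion or by noting that A is similar to its Jordan form J, which has the same characteristic polynomial as A) gives
  χ_A(x) = x^3 - 12*x^2 + 48*x - 64
which factors as (x - 4)^3. The eigenvalues (with algebraic multiplicities) are λ = 4 with multiplicity 3.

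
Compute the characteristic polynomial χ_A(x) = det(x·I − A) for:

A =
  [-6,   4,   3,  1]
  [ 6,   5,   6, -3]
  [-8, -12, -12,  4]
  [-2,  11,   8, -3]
x^4 + 16*x^3 + 96*x^2 + 256*x + 256

Expanding det(x·I − A) (e.g. by cofactor expansion or by noting that A is similar to its Jordan form J, which has the same characteristic polynomial as A) gives
  χ_A(x) = x^4 + 16*x^3 + 96*x^2 + 256*x + 256
which factors as (x + 4)^4. The eigenvalues (with algebraic multiplicities) are λ = -4 with multiplicity 4.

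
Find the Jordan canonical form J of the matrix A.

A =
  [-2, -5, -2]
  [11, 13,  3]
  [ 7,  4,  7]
J_3(6)

The characteristic polynomial is
  det(x·I − A) = x^3 - 18*x^2 + 108*x - 216 = (x - 6)^3

Eigenvalues and multiplicities (the geometric multiplicity of λ is n − rank(A − λI), which equals the number of Jordan blocks for λ):
  λ = 6: algebraic multiplicity = 3, geometric multiplicity = 1

Determining the block sizes for each eigenvalue:
  λ = 6: one block (gm = 1), so the single block has size am = 3 → block sizes [3]

Assembling the blocks gives a Jordan form
J =
  [6, 1, 0]
  [0, 6, 1]
  [0, 0, 6]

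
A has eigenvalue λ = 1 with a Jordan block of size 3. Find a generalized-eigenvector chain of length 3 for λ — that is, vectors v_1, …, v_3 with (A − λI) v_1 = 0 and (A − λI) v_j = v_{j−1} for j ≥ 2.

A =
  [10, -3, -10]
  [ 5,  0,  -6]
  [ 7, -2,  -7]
A Jordan chain for λ = 1 of length 3:
v_1 = (-4, -2, -3)ᵀ
v_2 = (9, 5, 7)ᵀ
v_3 = (1, 0, 0)ᵀ

Let N = A − (1)·I. We want v_3 with N^3 v_3 = 0 but N^2 v_3 ≠ 0; then v_{j-1} := N · v_j for j = 3, …, 2.

Pick v_3 = (1, 0, 0)ᵀ.
Then v_2 = N · v_3 = (9, 5, 7)ᵀ.
Then v_1 = N · v_2 = (-4, -2, -3)ᵀ.

Sanity check: (A − (1)·I) v_1 = (0, 0, 0)ᵀ = 0. ✓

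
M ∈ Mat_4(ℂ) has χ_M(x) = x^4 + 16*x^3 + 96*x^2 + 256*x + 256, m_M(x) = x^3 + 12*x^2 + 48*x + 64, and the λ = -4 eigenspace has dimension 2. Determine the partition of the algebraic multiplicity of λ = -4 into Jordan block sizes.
Block sizes for λ = -4: [3, 1]

Step 1 — from the characteristic polynomial, algebraic multiplicity of λ = -4 is 4. From dim ker(M − (-4)·I) = 2, there are exactly 2 Jordan blocks for λ = -4.
Step 2 — from the minimal polynomial, the factor (x + 4)^3 tells us the largest block for λ = -4 has size 3.
Step 3 — with total size 4, 2 blocks, and largest block 3, the block sizes (in nonincreasing order) are [3, 1].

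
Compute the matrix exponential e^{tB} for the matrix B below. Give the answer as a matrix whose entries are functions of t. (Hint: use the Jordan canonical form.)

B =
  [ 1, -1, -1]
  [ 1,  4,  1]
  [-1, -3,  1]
e^{tB} =
  [t^2*exp(2*t)/2 - t*exp(2*t) + exp(2*t), t^2*exp(2*t) - t*exp(2*t), t^2*exp(2*t)/2 - t*exp(2*t)]
  [t*exp(2*t), 2*t*exp(2*t) + exp(2*t), t*exp(2*t)]
  [-t^2*exp(2*t)/2 - t*exp(2*t), -t^2*exp(2*t) - 3*t*exp(2*t), -t^2*exp(2*t)/2 - t*exp(2*t) + exp(2*t)]

Strategy: write B = P · J · P⁻¹ where J is a Jordan canonical form, so e^{tB} = P · e^{tJ} · P⁻¹, and e^{tJ} can be computed block-by-block.

B has Jordan form
J =
  [2, 1, 0]
  [0, 2, 1]
  [0, 0, 2]
(up to reordering of blocks).

Per-block formulas:
  For a 3×3 Jordan block J_3(2): exp(t · J_3(2)) = e^(2t)·(I + t·N + (t^2/2)·N^2), where N is the 3×3 nilpotent shift.

After assembling e^{tJ} and conjugating by P, we get:

e^{tB} =
  [t^2*exp(2*t)/2 - t*exp(2*t) + exp(2*t), t^2*exp(2*t) - t*exp(2*t), t^2*exp(2*t)/2 - t*exp(2*t)]
  [t*exp(2*t), 2*t*exp(2*t) + exp(2*t), t*exp(2*t)]
  [-t^2*exp(2*t)/2 - t*exp(2*t), -t^2*exp(2*t) - 3*t*exp(2*t), -t^2*exp(2*t)/2 - t*exp(2*t) + exp(2*t)]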